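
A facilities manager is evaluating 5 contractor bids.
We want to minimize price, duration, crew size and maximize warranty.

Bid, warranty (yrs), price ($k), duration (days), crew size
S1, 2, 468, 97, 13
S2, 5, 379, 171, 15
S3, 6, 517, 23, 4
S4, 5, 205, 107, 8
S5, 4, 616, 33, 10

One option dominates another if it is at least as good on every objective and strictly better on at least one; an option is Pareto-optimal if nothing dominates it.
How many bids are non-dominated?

S1: not dominated.
S2: dominated by S4 (warranty 5≥5, price 205≤379, duration 107≤171, crew size 8≤15).
S3: not dominated (best warranty).
S4: not dominated (best price).
S5: dominated by S3 (warranty 6≥4, price 517≤616, duration 23≤33, crew size 4≤10).
Pareto-optimal: S1, S3, S4 → 3.

3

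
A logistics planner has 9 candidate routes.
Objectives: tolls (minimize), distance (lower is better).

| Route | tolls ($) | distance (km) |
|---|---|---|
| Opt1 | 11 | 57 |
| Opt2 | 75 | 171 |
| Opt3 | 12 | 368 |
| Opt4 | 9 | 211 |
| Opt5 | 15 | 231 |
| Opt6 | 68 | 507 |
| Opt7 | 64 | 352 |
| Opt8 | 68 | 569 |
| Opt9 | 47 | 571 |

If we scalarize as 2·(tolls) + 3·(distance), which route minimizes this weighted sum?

Opt1

Opt1: 2·11 + 3·57 = 193
Opt2: 2·75 + 3·171 = 663
Opt3: 2·12 + 3·368 = 1128
Opt4: 2·9 + 3·211 = 651
Opt5: 2·15 + 3·231 = 723
Opt6: 2·68 + 3·507 = 1657
Opt7: 2·64 + 3·352 = 1184
Opt8: 2·68 + 3·569 = 1843
Opt9: 2·47 + 3·571 = 1807
Lowest: Opt1 at 193.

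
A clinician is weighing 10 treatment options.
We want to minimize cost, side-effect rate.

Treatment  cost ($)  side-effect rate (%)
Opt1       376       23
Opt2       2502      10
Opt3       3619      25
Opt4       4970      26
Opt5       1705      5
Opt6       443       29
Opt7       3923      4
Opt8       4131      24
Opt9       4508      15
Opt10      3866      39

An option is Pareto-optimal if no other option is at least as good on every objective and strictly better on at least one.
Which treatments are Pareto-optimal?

Opt1, Opt5, Opt7

Opt1: not dominated (best cost).
Opt2: dominated by Opt5 (cost 1705≤2502, side-effect rate 5≤10).
Opt3: dominated by Opt1 (cost 376≤3619, side-effect rate 23≤25).
Opt4: dominated by Opt1 (cost 376≤4970, side-effect rate 23≤26).
Opt5: not dominated.
Opt6: dominated by Opt1 (cost 376≤443, side-effect rate 23≤29).
Opt7: not dominated (best side-effect rate).
Opt8: dominated by Opt1 (cost 376≤4131, side-effect rate 23≤24).
Opt9: dominated by Opt2 (cost 2502≤4508, side-effect rate 10≤15).
Opt10: dominated by Opt1 (cost 376≤3866, side-effect rate 23≤39).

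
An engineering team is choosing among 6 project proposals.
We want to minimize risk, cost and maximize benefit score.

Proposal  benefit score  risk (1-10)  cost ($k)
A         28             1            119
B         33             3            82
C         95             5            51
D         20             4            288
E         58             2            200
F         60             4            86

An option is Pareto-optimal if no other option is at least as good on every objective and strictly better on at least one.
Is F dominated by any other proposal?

A: worse on benefit score (28 vs 60).
B: worse on benefit score (33 vs 60).
C: worse on risk (5 vs 4).
D: worse on benefit score (20 vs 60).
E: worse on benefit score (58 vs 60).
No option is at least as good as F on every objective and strictly better on one.

No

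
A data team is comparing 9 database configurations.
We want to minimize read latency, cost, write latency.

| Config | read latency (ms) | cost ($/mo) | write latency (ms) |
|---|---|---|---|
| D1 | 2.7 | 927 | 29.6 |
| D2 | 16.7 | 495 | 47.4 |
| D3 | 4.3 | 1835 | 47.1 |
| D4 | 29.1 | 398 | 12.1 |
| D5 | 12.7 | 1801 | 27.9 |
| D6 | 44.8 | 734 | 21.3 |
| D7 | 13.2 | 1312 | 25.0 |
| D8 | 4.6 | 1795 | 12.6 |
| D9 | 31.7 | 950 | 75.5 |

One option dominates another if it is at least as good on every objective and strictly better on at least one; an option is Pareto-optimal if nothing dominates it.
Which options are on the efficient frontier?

D1, D2, D4, D7, D8

D1: not dominated (best read latency).
D2: not dominated.
D3: dominated by D1 (read latency 2.7≤4.3, cost 927≤1835, write latency 29.6≤47.1).
D4: not dominated (best cost).
D5: dominated by D8 (read latency 4.6≤12.7, cost 1795≤1801, write latency 12.6≤27.9).
D6: dominated by D4 (read latency 29.1≤44.8, cost 398≤734, write latency 12.1≤21.3).
D7: not dominated.
D8: not dominated.
D9: dominated by D1 (read latency 2.7≤31.7, cost 927≤950, write latency 29.6≤75.5).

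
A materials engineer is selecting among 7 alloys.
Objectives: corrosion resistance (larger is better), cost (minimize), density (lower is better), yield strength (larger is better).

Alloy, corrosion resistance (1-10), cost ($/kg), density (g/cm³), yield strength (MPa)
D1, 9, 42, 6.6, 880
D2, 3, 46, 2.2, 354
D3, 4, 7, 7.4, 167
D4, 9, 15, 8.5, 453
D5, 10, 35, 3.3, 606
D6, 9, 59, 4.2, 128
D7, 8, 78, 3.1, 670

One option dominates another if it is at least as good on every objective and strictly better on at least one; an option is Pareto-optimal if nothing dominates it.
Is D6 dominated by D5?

D5 vs D6: corrosion resistance 10≥9, cost 35≤59, density 3.3≤4.2, yield strength 606≥128 — D5 is at least as good on every objective with at least one strict improvement.

Yes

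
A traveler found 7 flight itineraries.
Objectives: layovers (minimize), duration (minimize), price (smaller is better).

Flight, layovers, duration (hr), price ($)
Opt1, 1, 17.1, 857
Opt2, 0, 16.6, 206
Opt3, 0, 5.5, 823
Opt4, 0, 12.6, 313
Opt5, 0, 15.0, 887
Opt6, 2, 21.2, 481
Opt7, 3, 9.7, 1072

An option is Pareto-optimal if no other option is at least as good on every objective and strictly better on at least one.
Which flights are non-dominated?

Opt2, Opt3, Opt4

Opt1: dominated by Opt2 (layovers 0≤1, duration 16.6≤17.1, price 206≤857).
Opt2: not dominated (best price).
Opt3: not dominated (best duration).
Opt4: not dominated.
Opt5: dominated by Opt3 (layovers 0≤0, duration 5.5≤15.0, price 823≤887).
Opt6: dominated by Opt2 (layovers 0≤2, duration 16.6≤21.2, price 206≤481).
Opt7: dominated by Opt3 (layovers 0≤3, duration 5.5≤9.7, price 823≤1072).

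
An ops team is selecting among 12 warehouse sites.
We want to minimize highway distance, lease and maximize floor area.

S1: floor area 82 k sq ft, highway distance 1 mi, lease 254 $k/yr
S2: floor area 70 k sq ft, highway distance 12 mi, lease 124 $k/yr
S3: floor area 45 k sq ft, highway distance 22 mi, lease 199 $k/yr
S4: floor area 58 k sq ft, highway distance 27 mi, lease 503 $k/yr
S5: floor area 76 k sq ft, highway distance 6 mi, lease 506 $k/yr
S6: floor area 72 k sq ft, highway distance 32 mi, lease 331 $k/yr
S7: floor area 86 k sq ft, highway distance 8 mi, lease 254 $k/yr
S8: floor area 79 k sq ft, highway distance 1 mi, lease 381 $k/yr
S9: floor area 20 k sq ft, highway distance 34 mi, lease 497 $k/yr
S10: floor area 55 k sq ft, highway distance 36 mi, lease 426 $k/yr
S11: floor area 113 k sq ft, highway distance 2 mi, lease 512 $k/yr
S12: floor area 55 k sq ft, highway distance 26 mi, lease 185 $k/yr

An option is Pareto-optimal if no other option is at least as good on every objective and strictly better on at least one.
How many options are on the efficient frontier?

4

S1: not dominated.
S2: not dominated (best lease).
S3: dominated by S2 (floor area 70≥45, highway distance 12≤22, lease 124≤199).
S4: dominated by S1 (floor area 82≥58, highway distance 1≤27, lease 254≤503).
S5: dominated by S1 (floor area 82≥76, highway distance 1≤6, lease 254≤506).
S6: dominated by S1 (floor area 82≥72, highway distance 1≤32, lease 254≤331).
S7: not dominated.
S8: dominated by S1 (floor area 82≥79, highway distance 1≤1, lease 254≤381).
S9: dominated by S1 (floor area 82≥20, highway distance 1≤34, lease 254≤497).
S10: dominated by S1 (floor area 82≥55, highway distance 1≤36, lease 254≤426).
S11: not dominated (best floor area).
S12: dominated by S2 (floor area 70≥55, highway distance 12≤26, lease 124≤185).
Pareto-optimal: S1, S2, S7, S11 → 4.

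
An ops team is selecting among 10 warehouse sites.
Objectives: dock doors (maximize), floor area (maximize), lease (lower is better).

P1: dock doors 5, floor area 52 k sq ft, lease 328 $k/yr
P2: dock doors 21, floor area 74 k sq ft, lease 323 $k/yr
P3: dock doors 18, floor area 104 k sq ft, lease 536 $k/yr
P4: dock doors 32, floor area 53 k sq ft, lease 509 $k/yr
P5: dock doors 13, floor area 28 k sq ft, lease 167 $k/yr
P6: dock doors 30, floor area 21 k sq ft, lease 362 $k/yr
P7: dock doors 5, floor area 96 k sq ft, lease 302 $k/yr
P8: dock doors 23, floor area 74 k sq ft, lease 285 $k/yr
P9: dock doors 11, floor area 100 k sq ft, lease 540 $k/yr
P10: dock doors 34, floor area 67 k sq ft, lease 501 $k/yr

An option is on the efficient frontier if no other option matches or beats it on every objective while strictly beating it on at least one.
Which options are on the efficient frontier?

P3, P5, P6, P7, P8, P10

P1: dominated by P2 (dock doors 21≥5, floor area 74≥52, lease 323≤328).
P2: dominated by P8 (dock doors 23≥21, floor area 74≥74, lease 285≤323).
P3: not dominated (best floor area).
P4: dominated by P10 (dock doors 34≥32, floor area 67≥53, lease 501≤509).
P5: not dominated (best lease).
P6: not dominated.
P7: not dominated.
P8: not dominated.
P9: dominated by P3 (dock doors 18≥11, floor area 104≥100, lease 536≤540).
P10: not dominated (best dock doors).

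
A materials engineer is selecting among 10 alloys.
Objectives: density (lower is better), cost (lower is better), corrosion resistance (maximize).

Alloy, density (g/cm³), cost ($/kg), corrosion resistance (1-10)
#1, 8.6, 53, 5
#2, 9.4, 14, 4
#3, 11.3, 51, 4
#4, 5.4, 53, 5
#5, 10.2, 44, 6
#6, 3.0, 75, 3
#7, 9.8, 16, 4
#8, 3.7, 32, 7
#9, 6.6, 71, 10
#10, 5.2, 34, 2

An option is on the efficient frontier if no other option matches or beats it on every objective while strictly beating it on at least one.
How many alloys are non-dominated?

4

#1: dominated by #4 (density 5.4≤8.6, cost 53≤53, corrosion resistance 5≥5).
#2: not dominated (best cost).
#3: dominated by #2 (density 9.4≤11.3, cost 14≤51, corrosion resistance 4≥4).
#4: dominated by #8 (density 3.7≤5.4, cost 32≤53, corrosion resistance 7≥5).
#5: dominated by #8 (density 3.7≤10.2, cost 32≤44, corrosion resistance 7≥6).
#6: not dominated (best density).
#7: dominated by #2 (density 9.4≤9.8, cost 14≤16, corrosion resistance 4≥4).
#8: not dominated.
#9: not dominated (best corrosion resistance).
#10: dominated by #8 (density 3.7≤5.2, cost 32≤34, corrosion resistance 7≥2).
Pareto-optimal: #2, #6, #8, #9 → 4.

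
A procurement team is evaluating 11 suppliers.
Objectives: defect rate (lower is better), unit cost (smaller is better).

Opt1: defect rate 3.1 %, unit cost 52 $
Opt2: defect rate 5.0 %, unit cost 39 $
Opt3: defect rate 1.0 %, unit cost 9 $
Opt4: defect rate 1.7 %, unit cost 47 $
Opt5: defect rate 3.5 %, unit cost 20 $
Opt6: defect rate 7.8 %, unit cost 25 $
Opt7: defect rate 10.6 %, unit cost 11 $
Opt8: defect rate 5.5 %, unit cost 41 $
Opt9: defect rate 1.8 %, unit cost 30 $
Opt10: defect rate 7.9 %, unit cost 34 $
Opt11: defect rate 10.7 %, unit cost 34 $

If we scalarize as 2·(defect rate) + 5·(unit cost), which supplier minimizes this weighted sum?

Opt1: 2·3.1 + 5·52 = 266.2
Opt2: 2·5.0 + 5·39 = 205.0
Opt3: 2·1.0 + 5·9 = 47.0
Opt4: 2·1.7 + 5·47 = 238.4
Opt5: 2·3.5 + 5·20 = 107.0
Opt6: 2·7.8 + 5·25 = 140.6
Opt7: 2·10.6 + 5·11 = 76.2
Opt8: 2·5.5 + 5·41 = 216.0
Opt9: 2·1.8 + 5·30 = 153.6
Opt10: 2·7.9 + 5·34 = 185.8
Opt11: 2·10.7 + 5·34 = 191.4
Lowest: Opt3 at 47.0.

Opt3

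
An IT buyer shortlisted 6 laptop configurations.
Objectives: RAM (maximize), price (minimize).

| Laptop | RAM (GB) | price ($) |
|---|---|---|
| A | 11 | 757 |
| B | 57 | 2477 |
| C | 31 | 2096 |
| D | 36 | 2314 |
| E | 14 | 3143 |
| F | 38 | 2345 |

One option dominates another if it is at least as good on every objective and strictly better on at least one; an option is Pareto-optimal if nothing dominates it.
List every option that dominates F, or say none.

none

A: worse on RAM (11 vs 38).
B: worse on price (2477 vs 2345).
C: worse on RAM (31 vs 38).
D: worse on RAM (36 vs 38).
E: worse on RAM (14 vs 38).
No option dominates F.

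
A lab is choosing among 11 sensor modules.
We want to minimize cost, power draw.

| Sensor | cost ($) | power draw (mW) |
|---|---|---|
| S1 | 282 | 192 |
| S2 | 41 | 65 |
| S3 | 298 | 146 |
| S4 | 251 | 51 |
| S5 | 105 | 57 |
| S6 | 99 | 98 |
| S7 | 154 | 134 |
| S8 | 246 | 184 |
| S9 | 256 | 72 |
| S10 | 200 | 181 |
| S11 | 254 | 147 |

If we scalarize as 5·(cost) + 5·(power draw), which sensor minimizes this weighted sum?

S2

S1: 5·282 + 5·192 = 2370
S2: 5·41 + 5·65 = 530
S3: 5·298 + 5·146 = 2220
S4: 5·251 + 5·51 = 1510
S5: 5·105 + 5·57 = 810
S6: 5·99 + 5·98 = 985
S7: 5·154 + 5·134 = 1440
S8: 5·246 + 5·184 = 2150
S9: 5·256 + 5·72 = 1640
S10: 5·200 + 5·181 = 1905
S11: 5·254 + 5·147 = 2005
Lowest: S2 at 530.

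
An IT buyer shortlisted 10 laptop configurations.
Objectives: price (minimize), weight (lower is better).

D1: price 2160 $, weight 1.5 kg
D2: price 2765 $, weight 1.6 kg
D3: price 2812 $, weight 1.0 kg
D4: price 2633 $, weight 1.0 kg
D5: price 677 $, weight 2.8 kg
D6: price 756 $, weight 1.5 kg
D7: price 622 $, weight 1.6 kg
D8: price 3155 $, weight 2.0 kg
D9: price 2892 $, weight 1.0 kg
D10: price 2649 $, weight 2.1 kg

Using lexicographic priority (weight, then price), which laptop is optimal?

D4

First minimize weight: best is 1.0, kept {D3, D4, D9}.
Then minimize price: best is 2633, kept {D4}.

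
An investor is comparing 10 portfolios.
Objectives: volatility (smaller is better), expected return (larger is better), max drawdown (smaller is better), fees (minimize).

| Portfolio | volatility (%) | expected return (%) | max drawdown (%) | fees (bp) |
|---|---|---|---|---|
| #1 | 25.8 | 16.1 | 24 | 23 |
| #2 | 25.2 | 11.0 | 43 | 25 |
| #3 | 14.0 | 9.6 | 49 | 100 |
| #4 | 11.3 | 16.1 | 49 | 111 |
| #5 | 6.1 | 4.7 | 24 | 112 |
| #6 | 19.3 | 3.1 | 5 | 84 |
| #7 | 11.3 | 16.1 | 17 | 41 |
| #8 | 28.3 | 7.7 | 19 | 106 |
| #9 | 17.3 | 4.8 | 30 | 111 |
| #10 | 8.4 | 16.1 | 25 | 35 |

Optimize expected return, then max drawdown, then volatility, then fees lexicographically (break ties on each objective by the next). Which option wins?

First maximize expected return: best is 16.1, kept {#1, #4, #7, #10}.
Then minimize max drawdown: best is 17, kept {#7}.

#7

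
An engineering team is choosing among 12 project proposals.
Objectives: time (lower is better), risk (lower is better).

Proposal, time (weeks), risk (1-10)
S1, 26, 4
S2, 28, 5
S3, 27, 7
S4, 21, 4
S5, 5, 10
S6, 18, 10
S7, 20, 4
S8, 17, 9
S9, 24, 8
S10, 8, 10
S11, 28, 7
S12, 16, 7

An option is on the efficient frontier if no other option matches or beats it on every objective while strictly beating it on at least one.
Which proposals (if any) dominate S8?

S12: time 16≤17, risk 7≤9 — dominates S8.
Others (S1, S2, S3, S4, S5, S6, S7, S9, S10, S11) are each worse than S8 on at least one objective.

S12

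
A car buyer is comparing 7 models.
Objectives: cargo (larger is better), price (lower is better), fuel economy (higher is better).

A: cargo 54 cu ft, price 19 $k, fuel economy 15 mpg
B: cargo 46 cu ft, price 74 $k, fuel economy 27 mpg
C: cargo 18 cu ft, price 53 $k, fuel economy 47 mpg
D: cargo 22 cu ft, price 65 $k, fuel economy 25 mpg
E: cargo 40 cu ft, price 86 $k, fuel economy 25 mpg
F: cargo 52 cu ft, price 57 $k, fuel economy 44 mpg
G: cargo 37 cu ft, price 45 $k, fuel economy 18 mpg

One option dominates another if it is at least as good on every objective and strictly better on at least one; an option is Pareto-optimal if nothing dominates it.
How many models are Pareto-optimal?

4

A: not dominated (best cargo).
B: dominated by F (cargo 52≥46, price 57≤74, fuel economy 44≥27).
C: not dominated (best fuel economy).
D: dominated by F (cargo 52≥22, price 57≤65, fuel economy 44≥25).
E: dominated by B (cargo 46≥40, price 74≤86, fuel economy 27≥25).
F: not dominated.
G: not dominated.
Pareto-optimal: A, C, F, G → 4.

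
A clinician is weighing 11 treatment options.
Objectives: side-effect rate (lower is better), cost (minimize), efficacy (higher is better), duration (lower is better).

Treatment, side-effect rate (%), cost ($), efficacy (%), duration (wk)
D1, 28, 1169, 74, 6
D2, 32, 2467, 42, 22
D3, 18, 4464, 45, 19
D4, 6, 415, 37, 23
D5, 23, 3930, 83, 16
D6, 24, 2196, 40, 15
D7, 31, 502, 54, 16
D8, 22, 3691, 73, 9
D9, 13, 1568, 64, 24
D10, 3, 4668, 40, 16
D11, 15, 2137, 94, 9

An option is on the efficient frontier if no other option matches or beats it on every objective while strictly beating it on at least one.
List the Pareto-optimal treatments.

D1, D4, D7, D9, D10, D11

D1: not dominated (best duration).
D2: dominated by D1 (side-effect rate 28≤32, cost 1169≤2467, efficacy 74≥42, duration 6≤22).
D3: dominated by D11 (side-effect rate 15≤18, cost 2137≤4464, efficacy 94≥45, duration 9≤19).
D4: not dominated (best cost).
D5: dominated by D11 (side-effect rate 15≤23, cost 2137≤3930, efficacy 94≥83, duration 9≤16).
D6: dominated by D11 (side-effect rate 15≤24, cost 2137≤2196, efficacy 94≥40, duration 9≤15).
D7: not dominated.
D8: dominated by D11 (side-effect rate 15≤22, cost 2137≤3691, efficacy 94≥73, duration 9≤9).
D9: not dominated.
D10: not dominated (best side-effect rate).
D11: not dominated (best efficacy).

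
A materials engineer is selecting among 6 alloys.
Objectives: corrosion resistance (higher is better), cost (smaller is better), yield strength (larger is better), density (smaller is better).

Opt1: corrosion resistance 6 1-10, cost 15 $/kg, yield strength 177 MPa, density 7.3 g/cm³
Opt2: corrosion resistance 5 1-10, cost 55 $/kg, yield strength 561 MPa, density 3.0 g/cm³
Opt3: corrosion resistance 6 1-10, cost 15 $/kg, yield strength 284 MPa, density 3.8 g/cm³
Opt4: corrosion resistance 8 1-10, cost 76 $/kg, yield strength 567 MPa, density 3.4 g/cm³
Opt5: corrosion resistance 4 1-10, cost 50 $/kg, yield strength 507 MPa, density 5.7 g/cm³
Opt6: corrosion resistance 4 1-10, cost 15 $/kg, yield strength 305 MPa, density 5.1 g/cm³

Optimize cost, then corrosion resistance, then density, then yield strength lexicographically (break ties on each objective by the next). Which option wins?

First minimize cost: best is 15, kept {Opt1, Opt3, Opt6}.
Then maximize corrosion resistance: best is 6, kept {Opt1, Opt3}.
Then minimize density: best is 3.8, kept {Opt3}.

Opt3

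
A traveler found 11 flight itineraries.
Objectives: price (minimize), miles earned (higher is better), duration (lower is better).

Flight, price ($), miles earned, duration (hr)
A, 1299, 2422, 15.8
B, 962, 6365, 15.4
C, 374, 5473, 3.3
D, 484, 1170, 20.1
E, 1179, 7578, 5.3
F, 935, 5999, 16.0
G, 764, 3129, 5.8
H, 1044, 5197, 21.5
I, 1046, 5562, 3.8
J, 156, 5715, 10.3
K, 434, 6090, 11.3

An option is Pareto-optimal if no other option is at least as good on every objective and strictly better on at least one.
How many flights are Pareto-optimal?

A: dominated by B (price 962≤1299, miles earned 6365≥2422, duration 15.4≤15.8).
B: not dominated.
C: not dominated (best duration).
D: dominated by C (price 374≤484, miles earned 5473≥1170, duration 3.3≤20.1).
E: not dominated (best miles earned).
F: dominated by K (price 434≤935, miles earned 6090≥5999, duration 11.3≤16.0).
G: dominated by C (price 374≤764, miles earned 5473≥3129, duration 3.3≤5.8).
H: dominated by B (price 962≤1044, miles earned 6365≥5197, duration 15.4≤21.5).
I: not dominated.
J: not dominated (best price).
K: not dominated.
Pareto-optimal: B, C, E, I, J, K → 6.

6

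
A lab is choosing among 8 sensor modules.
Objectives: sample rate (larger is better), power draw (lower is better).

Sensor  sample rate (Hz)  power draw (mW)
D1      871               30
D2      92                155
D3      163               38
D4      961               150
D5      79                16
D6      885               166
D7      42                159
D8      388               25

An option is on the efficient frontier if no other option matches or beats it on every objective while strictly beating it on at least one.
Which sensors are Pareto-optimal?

D1: not dominated.
D2: dominated by D1 (sample rate 871≥92, power draw 30≤155).
D3: dominated by D1 (sample rate 871≥163, power draw 30≤38).
D4: not dominated (best sample rate).
D5: not dominated (best power draw).
D6: dominated by D4 (sample rate 961≥885, power draw 150≤166).
D7: dominated by D1 (sample rate 871≥42, power draw 30≤159).
D8: not dominated.

D1, D4, D5, D8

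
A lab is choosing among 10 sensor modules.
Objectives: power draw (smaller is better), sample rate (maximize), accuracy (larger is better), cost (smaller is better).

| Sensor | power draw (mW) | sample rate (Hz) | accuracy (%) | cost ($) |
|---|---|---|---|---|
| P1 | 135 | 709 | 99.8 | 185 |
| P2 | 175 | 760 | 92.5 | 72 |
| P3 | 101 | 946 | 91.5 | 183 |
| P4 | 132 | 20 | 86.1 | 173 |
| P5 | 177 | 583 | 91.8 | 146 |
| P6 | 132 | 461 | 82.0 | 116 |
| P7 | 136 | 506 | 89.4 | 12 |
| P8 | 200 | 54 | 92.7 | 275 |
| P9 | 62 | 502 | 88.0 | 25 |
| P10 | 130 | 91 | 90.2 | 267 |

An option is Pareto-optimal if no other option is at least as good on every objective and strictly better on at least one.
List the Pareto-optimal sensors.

P1, P2, P3, P7, P9

P1: not dominated (best accuracy).
P2: not dominated.
P3: not dominated (best sample rate).
P4: dominated by P9 (power draw 62≤132, sample rate 502≥20, accuracy 88.0≥86.1, cost 25≤173).
P5: dominated by P2 (power draw 175≤177, sample rate 760≥583, accuracy 92.5≥91.8, cost 72≤146).
P6: dominated by P9 (power draw 62≤132, sample rate 502≥461, accuracy 88.0≥82.0, cost 25≤116).
P7: not dominated (best cost).
P8: dominated by P1 (power draw 135≤200, sample rate 709≥54, accuracy 99.8≥92.7, cost 185≤275).
P9: not dominated (best power draw).
P10: dominated by P3 (power draw 101≤130, sample rate 946≥91, accuracy 91.5≥90.2, cost 183≤267).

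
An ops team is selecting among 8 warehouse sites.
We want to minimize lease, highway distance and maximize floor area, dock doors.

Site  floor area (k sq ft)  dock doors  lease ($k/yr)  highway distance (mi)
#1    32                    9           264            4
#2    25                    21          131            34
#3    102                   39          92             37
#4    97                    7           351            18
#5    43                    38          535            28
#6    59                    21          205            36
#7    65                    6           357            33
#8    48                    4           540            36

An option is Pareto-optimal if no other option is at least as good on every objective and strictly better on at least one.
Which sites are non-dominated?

#1, #2, #3, #4, #5, #6

#1: not dominated (best highway distance).
#2: not dominated.
#3: not dominated (best floor area).
#4: not dominated.
#5: not dominated.
#6: not dominated.
#7: dominated by #4 (floor area 97≥65, dock doors 7≥6, lease 351≤357, highway distance 18≤33).
#8: dominated by #4 (floor area 97≥48, dock doors 7≥4, lease 351≤540, highway distance 18≤36).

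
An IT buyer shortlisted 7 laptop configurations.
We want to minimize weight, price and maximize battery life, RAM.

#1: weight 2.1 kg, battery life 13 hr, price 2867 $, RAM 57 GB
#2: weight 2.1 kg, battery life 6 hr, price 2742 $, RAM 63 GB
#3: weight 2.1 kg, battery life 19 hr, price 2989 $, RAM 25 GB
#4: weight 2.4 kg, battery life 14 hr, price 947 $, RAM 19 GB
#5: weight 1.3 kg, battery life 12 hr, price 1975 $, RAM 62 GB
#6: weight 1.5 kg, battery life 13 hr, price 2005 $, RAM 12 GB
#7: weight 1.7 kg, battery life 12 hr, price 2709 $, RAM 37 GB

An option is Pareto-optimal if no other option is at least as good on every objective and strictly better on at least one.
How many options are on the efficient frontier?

#1: not dominated.
#2: not dominated (best RAM).
#3: not dominated (best battery life).
#4: not dominated (best price).
#5: not dominated (best weight).
#6: not dominated.
#7: dominated by #5 (weight 1.3≤1.7, battery life 12≥12, price 1975≤2709, RAM 62≥37).
Pareto-optimal: #1, #2, #3, #4, #5, #6 → 6.

6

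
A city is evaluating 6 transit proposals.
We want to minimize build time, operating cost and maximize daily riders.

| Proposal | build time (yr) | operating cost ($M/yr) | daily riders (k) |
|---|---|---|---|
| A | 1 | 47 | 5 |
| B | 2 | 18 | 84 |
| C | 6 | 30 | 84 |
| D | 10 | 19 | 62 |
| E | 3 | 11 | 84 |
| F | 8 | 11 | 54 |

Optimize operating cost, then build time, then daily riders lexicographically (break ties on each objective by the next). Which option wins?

E

First minimize operating cost: best is 11, kept {E, F}.
Then minimize build time: best is 3, kept {E}.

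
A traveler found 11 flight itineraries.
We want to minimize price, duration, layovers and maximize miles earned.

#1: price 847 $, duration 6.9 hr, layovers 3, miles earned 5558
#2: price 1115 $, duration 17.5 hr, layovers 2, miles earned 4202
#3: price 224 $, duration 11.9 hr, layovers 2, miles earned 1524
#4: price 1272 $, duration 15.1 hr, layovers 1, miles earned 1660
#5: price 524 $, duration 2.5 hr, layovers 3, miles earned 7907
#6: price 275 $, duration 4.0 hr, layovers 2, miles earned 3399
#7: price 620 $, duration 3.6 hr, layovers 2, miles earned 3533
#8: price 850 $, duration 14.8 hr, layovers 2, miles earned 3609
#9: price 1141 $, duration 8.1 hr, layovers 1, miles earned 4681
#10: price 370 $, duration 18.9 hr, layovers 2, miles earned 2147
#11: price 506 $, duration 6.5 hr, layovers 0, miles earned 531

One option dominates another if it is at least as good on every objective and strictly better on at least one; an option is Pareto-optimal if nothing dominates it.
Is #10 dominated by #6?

#6 vs #10: price 275≤370, duration 4.0≤18.9, layovers 2≤2, miles earned 3399≥2147 — #6 is at least as good on every objective with at least one strict improvement.

Yes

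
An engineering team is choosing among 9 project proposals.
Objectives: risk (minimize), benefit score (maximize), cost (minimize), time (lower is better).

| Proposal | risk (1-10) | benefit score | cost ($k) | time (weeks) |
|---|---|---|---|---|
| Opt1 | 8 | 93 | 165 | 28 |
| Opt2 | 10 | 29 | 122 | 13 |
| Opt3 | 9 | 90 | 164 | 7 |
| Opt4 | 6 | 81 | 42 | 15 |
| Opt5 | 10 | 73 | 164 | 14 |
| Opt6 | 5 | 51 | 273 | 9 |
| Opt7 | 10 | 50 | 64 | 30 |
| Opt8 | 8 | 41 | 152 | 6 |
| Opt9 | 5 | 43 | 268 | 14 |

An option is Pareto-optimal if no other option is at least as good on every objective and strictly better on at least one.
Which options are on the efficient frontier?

Opt1, Opt2, Opt3, Opt4, Opt6, Opt8, Opt9

Opt1: not dominated (best benefit score).
Opt2: not dominated.
Opt3: not dominated.
Opt4: not dominated (best cost).
Opt5: dominated by Opt3 (risk 9≤10, benefit score 90≥73, cost 164≤164, time 7≤14).
Opt6: not dominated.
Opt7: dominated by Opt4 (risk 6≤10, benefit score 81≥50, cost 42≤64, time 15≤30).
Opt8: not dominated (best time).
Opt9: not dominated.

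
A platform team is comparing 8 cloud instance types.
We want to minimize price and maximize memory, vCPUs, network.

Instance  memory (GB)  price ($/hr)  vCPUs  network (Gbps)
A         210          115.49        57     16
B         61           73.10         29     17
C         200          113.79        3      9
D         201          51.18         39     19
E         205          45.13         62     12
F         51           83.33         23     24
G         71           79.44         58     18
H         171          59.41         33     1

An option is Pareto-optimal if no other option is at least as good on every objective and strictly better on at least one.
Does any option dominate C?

Yes

D vs C: memory 201≥200, price 51.18≤113.79, vCPUs 39≥3, network 19≥9 — D is at least as good on every objective and strictly better on at least one, so D dominates C.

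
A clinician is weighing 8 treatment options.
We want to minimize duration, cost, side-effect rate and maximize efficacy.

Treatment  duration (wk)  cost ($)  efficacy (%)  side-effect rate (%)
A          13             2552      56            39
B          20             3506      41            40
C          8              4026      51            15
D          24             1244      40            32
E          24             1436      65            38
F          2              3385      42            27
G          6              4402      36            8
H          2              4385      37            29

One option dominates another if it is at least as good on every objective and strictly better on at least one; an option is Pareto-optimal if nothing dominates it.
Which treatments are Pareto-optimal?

A, C, D, E, F, G

A: not dominated.
B: dominated by A (duration 13≤20, cost 2552≤3506, efficacy 56≥41, side-effect rate 39≤40).
C: not dominated.
D: not dominated (best cost).
E: not dominated (best efficacy).
F: not dominated.
G: not dominated (best side-effect rate).
H: dominated by F (duration 2≤2, cost 3385≤4385, efficacy 42≥37, side-effect rate 27≤29).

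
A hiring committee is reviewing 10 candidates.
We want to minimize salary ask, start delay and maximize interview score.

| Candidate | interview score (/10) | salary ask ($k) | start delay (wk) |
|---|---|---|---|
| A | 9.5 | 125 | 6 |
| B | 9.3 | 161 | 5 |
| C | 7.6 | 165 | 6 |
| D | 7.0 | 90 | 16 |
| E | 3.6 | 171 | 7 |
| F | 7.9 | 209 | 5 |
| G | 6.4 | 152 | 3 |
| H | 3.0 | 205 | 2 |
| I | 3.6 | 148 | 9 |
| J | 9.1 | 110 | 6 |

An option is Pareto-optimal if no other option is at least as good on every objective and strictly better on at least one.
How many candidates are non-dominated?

6

A: not dominated (best interview score).
B: not dominated.
C: dominated by A (interview score 9.5≥7.6, salary ask 125≤165, start delay 6≤6).
D: not dominated (best salary ask).
E: dominated by A (interview score 9.5≥3.6, salary ask 125≤171, start delay 6≤7).
F: dominated by B (interview score 9.3≥7.9, salary ask 161≤209, start delay 5≤5).
G: not dominated.
H: not dominated (best start delay).
I: dominated by A (interview score 9.5≥3.6, salary ask 125≤148, start delay 6≤9).
J: not dominated.
Pareto-optimal: A, B, D, G, H, J → 6.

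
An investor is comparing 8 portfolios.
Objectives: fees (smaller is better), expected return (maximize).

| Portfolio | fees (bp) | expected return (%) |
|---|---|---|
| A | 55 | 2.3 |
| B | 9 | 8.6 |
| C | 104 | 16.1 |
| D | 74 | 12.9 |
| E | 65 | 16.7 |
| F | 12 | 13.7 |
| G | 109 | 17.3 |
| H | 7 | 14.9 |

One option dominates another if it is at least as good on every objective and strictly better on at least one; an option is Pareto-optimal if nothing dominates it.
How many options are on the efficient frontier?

3

A: dominated by B (fees 9≤55, expected return 8.6≥2.3).
B: dominated by H (fees 7≤9, expected return 14.9≥8.6).
C: dominated by E (fees 65≤104, expected return 16.7≥16.1).
D: dominated by E (fees 65≤74, expected return 16.7≥12.9).
E: not dominated.
F: dominated by H (fees 7≤12, expected return 14.9≥13.7).
G: not dominated (best expected return).
H: not dominated (best fees).
Pareto-optimal: E, G, H → 3.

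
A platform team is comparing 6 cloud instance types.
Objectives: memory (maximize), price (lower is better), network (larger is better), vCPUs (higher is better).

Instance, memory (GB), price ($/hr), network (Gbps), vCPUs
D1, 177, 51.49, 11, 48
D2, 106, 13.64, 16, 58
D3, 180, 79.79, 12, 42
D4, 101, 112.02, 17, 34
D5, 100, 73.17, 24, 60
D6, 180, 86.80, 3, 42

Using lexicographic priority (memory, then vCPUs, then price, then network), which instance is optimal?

D3

First maximize memory: best is 180, kept {D3, D6}.
Then maximize vCPUs: best is 42, kept {D3, D6}.
Then minimize price: best is 79.79, kept {D3}.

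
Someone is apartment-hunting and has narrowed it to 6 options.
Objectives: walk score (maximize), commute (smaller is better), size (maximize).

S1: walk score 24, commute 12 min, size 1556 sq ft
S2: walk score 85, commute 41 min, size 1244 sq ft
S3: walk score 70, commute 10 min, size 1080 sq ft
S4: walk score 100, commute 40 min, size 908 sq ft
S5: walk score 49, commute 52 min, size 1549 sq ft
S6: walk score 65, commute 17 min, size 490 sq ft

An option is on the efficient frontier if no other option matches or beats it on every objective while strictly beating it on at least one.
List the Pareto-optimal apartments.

S1, S2, S3, S4, S5

S1: not dominated (best size).
S2: not dominated.
S3: not dominated (best commute).
S4: not dominated (best walk score).
S5: not dominated.
S6: dominated by S3 (walk score 70≥65, commute 10≤17, size 1080≥490).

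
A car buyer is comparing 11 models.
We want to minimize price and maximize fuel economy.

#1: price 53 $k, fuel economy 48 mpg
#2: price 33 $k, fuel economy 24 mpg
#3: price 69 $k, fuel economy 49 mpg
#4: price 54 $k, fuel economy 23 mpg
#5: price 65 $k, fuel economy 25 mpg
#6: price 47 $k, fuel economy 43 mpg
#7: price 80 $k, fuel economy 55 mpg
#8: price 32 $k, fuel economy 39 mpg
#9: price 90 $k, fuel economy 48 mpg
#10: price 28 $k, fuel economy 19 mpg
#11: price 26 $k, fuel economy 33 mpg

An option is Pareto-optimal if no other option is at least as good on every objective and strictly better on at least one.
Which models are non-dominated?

#1: not dominated.
#2: dominated by #8 (price 32≤33, fuel economy 39≥24).
#3: not dominated.
#4: dominated by #1 (price 53≤54, fuel economy 48≥23).
#5: dominated by #1 (price 53≤65, fuel economy 48≥25).
#6: not dominated.
#7: not dominated (best fuel economy).
#8: not dominated.
#9: dominated by #1 (price 53≤90, fuel economy 48≥48).
#10: dominated by #11 (price 26≤28, fuel economy 33≥19).
#11: not dominated (best price).

#1, #3, #6, #7, #8, #11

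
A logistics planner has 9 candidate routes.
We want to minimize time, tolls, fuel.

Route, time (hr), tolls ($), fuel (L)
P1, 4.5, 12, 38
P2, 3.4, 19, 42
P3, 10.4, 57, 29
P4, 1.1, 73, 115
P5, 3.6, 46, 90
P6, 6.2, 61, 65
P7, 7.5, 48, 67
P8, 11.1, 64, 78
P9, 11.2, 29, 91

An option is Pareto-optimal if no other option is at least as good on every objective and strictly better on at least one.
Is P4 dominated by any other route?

P1: worse on time (4.5 vs 1.1).
P2: worse on time (3.4 vs 1.1).
P3: worse on time (10.4 vs 1.1).
P5: worse on time (3.6 vs 1.1).
P6: worse on time (6.2 vs 1.1).
P7: worse on time (7.5 vs 1.1).
P8: worse on time (11.1 vs 1.1).
P9: worse on time (11.2 vs 1.1).
No option is at least as good as P4 on every objective and strictly better on one.

No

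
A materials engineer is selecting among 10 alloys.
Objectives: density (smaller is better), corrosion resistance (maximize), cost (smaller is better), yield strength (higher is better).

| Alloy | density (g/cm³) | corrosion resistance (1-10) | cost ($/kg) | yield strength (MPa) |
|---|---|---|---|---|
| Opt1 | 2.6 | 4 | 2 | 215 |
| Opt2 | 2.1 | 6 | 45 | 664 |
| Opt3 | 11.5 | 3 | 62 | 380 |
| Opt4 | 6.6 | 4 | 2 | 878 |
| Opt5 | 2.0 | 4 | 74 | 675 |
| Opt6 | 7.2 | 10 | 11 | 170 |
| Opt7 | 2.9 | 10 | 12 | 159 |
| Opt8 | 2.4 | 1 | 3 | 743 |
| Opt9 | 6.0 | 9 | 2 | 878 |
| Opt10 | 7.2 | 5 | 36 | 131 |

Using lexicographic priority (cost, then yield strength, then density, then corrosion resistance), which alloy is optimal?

Opt9

First minimize cost: best is 2, kept {Opt1, Opt4, Opt9}.
Then maximize yield strength: best is 878, kept {Opt4, Opt9}.
Then minimize density: best is 6.0, kept {Opt9}.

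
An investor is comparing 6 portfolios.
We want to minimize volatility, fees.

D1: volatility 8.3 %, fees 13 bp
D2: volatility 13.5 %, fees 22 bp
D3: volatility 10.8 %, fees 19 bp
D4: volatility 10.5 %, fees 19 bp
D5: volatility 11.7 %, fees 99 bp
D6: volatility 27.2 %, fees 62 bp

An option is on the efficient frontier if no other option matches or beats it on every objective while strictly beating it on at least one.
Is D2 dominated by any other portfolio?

Yes

D1 vs D2: volatility 8.3≤13.5, fees 13≤22 — D1 is at least as good on every objective and strictly better on at least one, so D1 dominates D2.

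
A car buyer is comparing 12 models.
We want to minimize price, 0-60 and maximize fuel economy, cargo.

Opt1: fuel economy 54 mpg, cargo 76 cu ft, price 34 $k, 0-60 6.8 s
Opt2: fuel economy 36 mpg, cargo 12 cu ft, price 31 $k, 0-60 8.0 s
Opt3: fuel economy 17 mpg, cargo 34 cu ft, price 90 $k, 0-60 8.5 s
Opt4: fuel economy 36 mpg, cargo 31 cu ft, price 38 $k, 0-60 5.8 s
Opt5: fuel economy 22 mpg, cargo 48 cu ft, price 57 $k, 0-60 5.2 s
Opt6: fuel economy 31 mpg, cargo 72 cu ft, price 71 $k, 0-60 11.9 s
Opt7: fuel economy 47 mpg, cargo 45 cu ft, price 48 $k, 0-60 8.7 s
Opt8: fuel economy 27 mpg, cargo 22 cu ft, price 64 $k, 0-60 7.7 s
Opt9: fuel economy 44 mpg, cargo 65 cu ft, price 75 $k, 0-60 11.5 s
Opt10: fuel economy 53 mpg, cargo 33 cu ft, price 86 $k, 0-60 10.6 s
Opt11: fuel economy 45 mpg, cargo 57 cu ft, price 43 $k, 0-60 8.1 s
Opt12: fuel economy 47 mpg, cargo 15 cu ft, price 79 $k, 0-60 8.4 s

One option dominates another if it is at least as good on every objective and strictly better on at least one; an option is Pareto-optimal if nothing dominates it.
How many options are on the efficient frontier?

4

Opt1: not dominated (best fuel economy).
Opt2: not dominated (best price).
Opt3: dominated by Opt1 (fuel economy 54≥17, cargo 76≥34, price 34≤90, 0-60 6.8≤8.5).
Opt4: not dominated.
Opt5: not dominated (best 0-60).
Opt6: dominated by Opt1 (fuel economy 54≥31, cargo 76≥72, price 34≤71, 0-60 6.8≤11.9).
Opt7: dominated by Opt1 (fuel economy 54≥47, cargo 76≥45, price 34≤48, 0-60 6.8≤8.7).
Opt8: dominated by Opt1 (fuel economy 54≥27, cargo 76≥22, price 34≤64, 0-60 6.8≤7.7).
Opt9: dominated by Opt1 (fuel economy 54≥44, cargo 76≥65, price 34≤75, 0-60 6.8≤11.5).
Opt10: dominated by Opt1 (fuel economy 54≥53, cargo 76≥33, price 34≤86, 0-60 6.8≤10.6).
Opt11: dominated by Opt1 (fuel economy 54≥45, cargo 76≥57, price 34≤43, 0-60 6.8≤8.1).
Opt12: dominated by Opt1 (fuel economy 54≥47, cargo 76≥15, price 34≤79, 0-60 6.8≤8.4).
Pareto-optimal: Opt1, Opt2, Opt4, Opt5 → 4.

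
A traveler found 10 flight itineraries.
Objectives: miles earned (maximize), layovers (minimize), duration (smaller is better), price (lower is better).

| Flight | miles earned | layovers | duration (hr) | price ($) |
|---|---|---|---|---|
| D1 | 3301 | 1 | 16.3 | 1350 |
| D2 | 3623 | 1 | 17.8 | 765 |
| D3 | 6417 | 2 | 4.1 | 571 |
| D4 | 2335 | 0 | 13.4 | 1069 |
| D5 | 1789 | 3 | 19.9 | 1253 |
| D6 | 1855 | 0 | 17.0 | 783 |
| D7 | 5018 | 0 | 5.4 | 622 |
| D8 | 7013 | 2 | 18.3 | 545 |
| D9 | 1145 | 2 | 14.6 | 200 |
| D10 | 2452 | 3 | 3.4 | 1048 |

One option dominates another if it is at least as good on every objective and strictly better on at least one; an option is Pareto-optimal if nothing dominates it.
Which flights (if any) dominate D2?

D7

D7: miles earned 5018≥3623, layovers 0≤1, duration 5.4≤17.8, price 622≤765 — dominates D2.
Others (D1, D3, D4, D5, D6, D8, D9, D10) are each worse than D2 on at least one objective.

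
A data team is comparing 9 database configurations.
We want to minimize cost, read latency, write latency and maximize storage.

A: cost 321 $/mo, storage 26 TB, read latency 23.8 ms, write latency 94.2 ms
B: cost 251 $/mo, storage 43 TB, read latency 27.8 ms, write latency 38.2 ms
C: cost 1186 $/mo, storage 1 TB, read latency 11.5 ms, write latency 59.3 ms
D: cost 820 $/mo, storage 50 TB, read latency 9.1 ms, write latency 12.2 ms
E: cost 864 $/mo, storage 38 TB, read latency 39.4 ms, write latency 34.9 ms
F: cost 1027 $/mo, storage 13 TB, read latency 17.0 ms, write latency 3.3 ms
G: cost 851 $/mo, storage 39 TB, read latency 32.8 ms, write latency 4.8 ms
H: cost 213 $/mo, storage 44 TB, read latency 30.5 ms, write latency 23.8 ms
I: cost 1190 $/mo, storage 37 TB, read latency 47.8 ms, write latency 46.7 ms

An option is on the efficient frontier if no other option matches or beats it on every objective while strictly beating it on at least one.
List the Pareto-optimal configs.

A: not dominated.
B: not dominated.
C: dominated by D (cost 820≤1186, storage 50≥1, read latency 9.1≤11.5, write latency 12.2≤59.3).
D: not dominated (best storage).
E: dominated by D (cost 820≤864, storage 50≥38, read latency 9.1≤39.4, write latency 12.2≤34.9).
F: not dominated (best write latency).
G: not dominated.
H: not dominated (best cost).
I: dominated by B (cost 251≤1190, storage 43≥37, read latency 27.8≤47.8, write latency 38.2≤46.7).

A, B, D, F, G, H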